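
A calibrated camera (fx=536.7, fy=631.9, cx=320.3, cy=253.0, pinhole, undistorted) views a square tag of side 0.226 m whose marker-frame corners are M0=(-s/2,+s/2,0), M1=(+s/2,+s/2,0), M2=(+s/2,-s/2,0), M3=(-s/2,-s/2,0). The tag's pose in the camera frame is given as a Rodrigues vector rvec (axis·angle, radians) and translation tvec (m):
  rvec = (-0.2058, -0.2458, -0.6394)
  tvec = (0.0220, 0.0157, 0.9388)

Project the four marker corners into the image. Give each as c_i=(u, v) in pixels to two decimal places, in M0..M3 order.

c0=(322.33, 371.67) c1=(420.29, 279.87) c2=(342.45, 165.44) c3=(241.70, 246.56)

Intrinsics K: fx=536.7, fy=631.9, cx=320.3, cy=253.0
Marker side s = 0.226 m; corners in marker frame (Z=0):
  M0 = (-0.1130, +0.1130, 0)
  M1 = (+0.1130, +0.1130, 0)
  M2 = (+0.1130, -0.1130, 0)
  M3 = (-0.1130, -0.1130, 0)
rvec = (-0.2058, -0.2458, -0.6394), |rvec| = θ = 0.71526 rad = 40.982°
Rodrigues: sinθ=0.65582, 1−cosθ=0.24508; R = I + sinθ·[k]× + (1−cosθ)·[k]×²:
    [+0.77521 +0.61049 -0.16233]
    [-0.56203 +0.78386 +0.26398]
    [+0.28841 -0.11341 +0.95077]
t = (0.0220, 0.0157, 0.9388) m
M0: Pc = R·M0+t = (+0.00339, +0.16779, +0.89339); u = 536.7·(+0.00339)/0.89339 + 320.3 = 322.3346, v = 631.9·(+0.16779)/0.89339 + 253.0 = 371.6749
M1: Pc = R·M1+t = (+0.17858, +0.04077, +0.95858); u = 536.7·(+0.17858)/0.95858 + 320.3 = 420.2881, v = 631.9·(+0.04077)/0.95858 + 253.0 = 279.8743
M2: Pc = R·M2+t = (+0.04061, -0.13639, +0.98421); u = 536.7·(+0.04061)/0.98421 + 320.3 = 342.4469, v = 631.9·(-0.13639)/0.98421 + 253.0 = 165.4351
M3: Pc = R·M3+t = (-0.13458, -0.00937, +0.91902); u = 536.7·(-0.13458)/0.91902 + 320.3 = 241.7045, v = 631.9·(-0.00937)/0.91902 + 253.0 = 246.5591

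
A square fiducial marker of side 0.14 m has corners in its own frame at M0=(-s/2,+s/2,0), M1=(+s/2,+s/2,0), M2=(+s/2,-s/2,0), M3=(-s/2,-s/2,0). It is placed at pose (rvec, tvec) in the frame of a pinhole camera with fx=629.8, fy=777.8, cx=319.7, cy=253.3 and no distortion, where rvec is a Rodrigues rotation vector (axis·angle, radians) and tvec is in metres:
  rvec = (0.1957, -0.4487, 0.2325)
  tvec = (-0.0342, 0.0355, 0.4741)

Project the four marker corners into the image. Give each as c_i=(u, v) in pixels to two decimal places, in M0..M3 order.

c0=(160.95, 407.88) c1=(330.20, 426.73) c2=(377.55, 223.74) c3=(207.76, 174.59)

Intrinsics K: fx=629.8, fy=777.8, cx=319.7, cy=253.3
Marker side s = 0.14 m; corners in marker frame (Z=0):
  M0 = (-0.0700, +0.0700, 0)
  M1 = (+0.0700, +0.0700, 0)
  M2 = (+0.0700, -0.0700, 0)
  M3 = (-0.0700, -0.0700, 0)
rvec = (0.1957, -0.4487, 0.2325), |rvec| = θ = 0.54193 rad = 31.050°
Rodrigues: sinθ=0.51579, 1−cosθ=0.14328; R = I + sinθ·[k]× + (1−cosθ)·[k]×²:
    [+0.87540 -0.26413 -0.40486]
    [+0.17844 +0.95494 -0.23716]
    [+0.44926 +0.13536 +0.88309]
t = (-0.0342, 0.0355, 0.4741) m
M0: Pc = R·M0+t = (-0.11397, +0.08985, +0.45213); u = 629.8·(-0.11397)/0.45213 + 319.7 = 160.9475, v = 777.8·(+0.08985)/0.45213 + 253.3 = 407.8782
M1: Pc = R·M1+t = (+0.00859, +0.11484, +0.51502); u = 629.8·(+0.00859)/0.51502 + 319.7 = 330.2033, v = 777.8·(+0.11484)/0.51502 + 253.3 = 426.7295
M2: Pc = R·M2+t = (+0.04557, -0.01885, +0.49607); u = 629.8·(+0.04557)/0.49607 + 319.7 = 377.5505, v = 777.8·(-0.01885)/0.49607 + 253.3 = 223.7372
M3: Pc = R·M3+t = (-0.07699, -0.04384, +0.43318); u = 629.8·(-0.07699)/0.43318 + 319.7 = 207.7646, v = 777.8·(-0.04384)/0.43318 + 253.3 = 174.5874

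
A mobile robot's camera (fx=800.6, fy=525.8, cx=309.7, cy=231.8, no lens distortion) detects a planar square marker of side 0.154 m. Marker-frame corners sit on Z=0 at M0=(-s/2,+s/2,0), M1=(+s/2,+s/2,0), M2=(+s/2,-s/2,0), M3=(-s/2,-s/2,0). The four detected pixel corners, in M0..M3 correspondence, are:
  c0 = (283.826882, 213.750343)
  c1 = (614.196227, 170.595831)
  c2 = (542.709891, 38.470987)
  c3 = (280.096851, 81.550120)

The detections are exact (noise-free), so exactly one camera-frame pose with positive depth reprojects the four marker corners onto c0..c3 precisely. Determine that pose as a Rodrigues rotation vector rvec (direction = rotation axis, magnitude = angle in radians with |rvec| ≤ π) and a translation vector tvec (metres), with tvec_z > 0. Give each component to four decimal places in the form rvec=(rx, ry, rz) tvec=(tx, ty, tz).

rvec=(-0.6305, 0.2477, -0.1179) tvec=(0.0591, -0.0892, 0.4181)

Intrinsics K: fx=800.6, fy=525.8, cx=309.7, cy=231.8
Marker side s = 0.154 m; corners in marker frame (Z=0):
  M0 = (-0.0770, +0.0770, 0)
  M1 = (+0.0770, +0.0770, 0)
  M2 = (+0.0770, -0.0770, 0)
  M3 = (-0.0770, -0.0770, 0)
Detected image corners:
  c0 = (283.826882, 213.750343) px
  c1 = (614.196227, 170.595831) px
  c2 = (542.709891, 38.470987) px
  c3 = (280.096851, 81.550120) px
Planar DLT: solve 8×8 A·h = b for H (H[2,2]=1):
  H  [+1702.65504 -376.83443 +422.87754]
  H  [-338.12228 +678.47240 +119.60469]
  H  [-0.46133 -1.42543 +1.00000]
B = K⁻¹H; ‖b₁‖=2.391654, ‖b₂‖=2.391654; λ = 2/(‖b₁‖+‖b₂‖) = 0.418121, sign → tz>0 ⇒ λ=+0.418121
r₁ = λ·B[:,0] = (+0.96384,-0.18384,-0.19289); r₂ = λ·B[:,1] = (+0.03375,+0.80227,-0.59600)
r₃ = r₁×r₂ = (+0.26432,+0.56794,+0.77947); SVD([r₁ r₂ r₃]) → R = UVᵀ:
  R  [+0.96384 +0.03375 +0.26432]
  R  [-0.18384 +0.80227 +0.56794]
  R  [-0.19289 -0.59600 +0.77947]
t = (+0.05911, -0.08922, +0.41812) m
tr R = 2.545591; θ = arccos((tr R − 1)/2) = 0.687562 rad = 39.394°
axis k = ((R−Rᵀ)₃₂, (R−Rᵀ)₁₃, (R−Rᵀ)₂₁) / (2 sinθ) = (-0.916988, +0.360205, -0.171424)
rvec = θ·k = (-0.630486, +0.247663, -0.117864)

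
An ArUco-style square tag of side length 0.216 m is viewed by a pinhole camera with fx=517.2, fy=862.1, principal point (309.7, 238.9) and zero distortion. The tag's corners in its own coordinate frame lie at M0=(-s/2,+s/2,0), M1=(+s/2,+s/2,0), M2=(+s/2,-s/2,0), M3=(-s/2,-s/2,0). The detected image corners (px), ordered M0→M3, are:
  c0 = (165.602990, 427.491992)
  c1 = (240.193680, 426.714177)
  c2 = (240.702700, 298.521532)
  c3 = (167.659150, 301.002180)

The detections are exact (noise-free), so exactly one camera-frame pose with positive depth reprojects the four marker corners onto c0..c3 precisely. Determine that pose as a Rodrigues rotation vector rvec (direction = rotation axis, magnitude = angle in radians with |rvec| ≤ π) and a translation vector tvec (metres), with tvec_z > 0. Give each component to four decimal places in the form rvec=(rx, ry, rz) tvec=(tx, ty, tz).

rvec=(-0.1448, 0.0952, -0.0197) tvec=(-0.3040, 0.2123, 1.4774)

Intrinsics K: fx=517.2, fy=862.1, cx=309.7, cy=238.9
Marker side s = 0.216 m; corners in marker frame (Z=0):
  M0 = (-0.1080, +0.1080, 0)
  M1 = (+0.1080, +0.1080, 0)
  M2 = (+0.1080, -0.1080, 0)
  M3 = (-0.1080, -0.1080, 0)
Detected image corners:
  c0 = (165.602990, 427.491992) px
  c1 = (240.193680, 426.714177) px
  c2 = (240.702700, 298.521532) px
  c3 = (167.659150, 301.002180) px
Planar DLT: solve 8×8 A·h = b for H (H[2,2]=1):
  H  [+328.85162 -25.93576 +203.29465]
  H  [-30.54031 +553.85209 +362.76324]
  H  [-0.06316 -0.09813 +1.00000]
B = K⁻¹H; ‖b₁‖=0.676845, ‖b₂‖=0.676845; λ = 2/(‖b₁‖+‖b₂‖) = 1.477442, sign → tz>0 ⇒ λ=+1.477442
r₁ = λ·B[:,0] = (+0.99528,-0.02648,-0.09332); r₂ = λ·B[:,1] = (+0.01273,+0.98935,-0.14498)
r₃ = r₁×r₂ = (+0.09617,+0.14311,+0.98502); SVD([r₁ r₂ r₃]) → R = UVᵀ:
  R  [+0.99528 +0.01273 +0.09617]
  R  [-0.02648 +0.98935 +0.14311]
  R  [-0.09332 -0.14498 +0.98502]
t = (-0.30396, +0.21227, +1.47744) m
tr R = 2.969660; θ = arccos((tr R − 1)/2) = 0.174405 rad = 9.993°
axis k = ((R−Rᵀ)₃₂, (R−Rᵀ)₁₃, (R−Rᵀ)₂₁) / (2 sinθ) = (-0.830132, +0.546003, -0.112969)
rvec = θ·k = (-0.144779, +0.095226, -0.019702)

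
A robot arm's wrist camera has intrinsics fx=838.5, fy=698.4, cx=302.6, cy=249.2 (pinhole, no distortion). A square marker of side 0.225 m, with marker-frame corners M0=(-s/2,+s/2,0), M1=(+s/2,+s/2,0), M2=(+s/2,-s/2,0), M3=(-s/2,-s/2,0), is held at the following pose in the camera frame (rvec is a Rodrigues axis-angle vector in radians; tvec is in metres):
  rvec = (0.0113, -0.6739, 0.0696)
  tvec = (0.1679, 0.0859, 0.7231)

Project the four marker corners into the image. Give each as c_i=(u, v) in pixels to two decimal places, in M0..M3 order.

Intrinsics K: fx=838.5, fy=698.4, cx=302.6, cy=249.2
Marker side s = 0.225 m; corners in marker frame (Z=0):
  M0 = (-0.1125, +0.1125, 0)
  M1 = (+0.1125, +0.1125, 0)
  M2 = (+0.1125, -0.1125, 0)
  M3 = (-0.1125, -0.1125, 0)
rvec = (0.0113, -0.6739, 0.0696), |rvec| = θ = 0.67758 rad = 38.822°
Rodrigues: sinθ=0.62691, 1−cosθ=0.22091; R = I + sinθ·[k]× + (1−cosθ)·[k]×²:
    [+0.77915 -0.06806 -0.62313]
    [+0.06073 +0.99761 -0.03302]
    [+0.62388 -0.01211 +0.78142]
t = (0.1679, 0.0859, 0.7231) m
M0: Pc = R·M0+t = (+0.07259, +0.19130, +0.65155); u = 838.5·(+0.07259)/0.65155 + 302.6 = 396.0163, v = 698.4·(+0.19130)/0.65155 + 249.2 = 454.2539
M1: Pc = R·M1+t = (+0.24790, +0.20496, +0.79192); u = 838.5·(+0.24790)/0.79192 + 302.6 = 565.0780, v = 698.4·(+0.20496)/0.79192 + 249.2 = 429.9575
M2: Pc = R·M2+t = (+0.26321, -0.01950, +0.79465); u = 838.5·(+0.26321)/0.79465 + 302.6 = 580.3361, v = 698.4·(-0.01950)/0.79465 + 249.2 = 232.0631
M3: Pc = R·M3+t = (+0.08790, -0.03316, +0.65428); u = 838.5·(+0.08790)/0.65428 + 302.6 = 415.2523, v = 698.4·(-0.03316)/0.65428 + 249.2 = 213.8004

c0=(396.02, 454.25) c1=(565.08, 429.96) c2=(580.34, 232.06) c3=(415.25, 213.80)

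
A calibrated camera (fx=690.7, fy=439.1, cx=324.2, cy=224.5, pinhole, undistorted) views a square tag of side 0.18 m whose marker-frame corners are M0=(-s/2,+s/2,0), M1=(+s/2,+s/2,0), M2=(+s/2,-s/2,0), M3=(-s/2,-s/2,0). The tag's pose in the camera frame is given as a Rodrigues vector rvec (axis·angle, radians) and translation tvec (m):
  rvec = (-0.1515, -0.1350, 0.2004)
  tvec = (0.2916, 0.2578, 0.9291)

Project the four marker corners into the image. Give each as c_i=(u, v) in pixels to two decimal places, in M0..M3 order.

Intrinsics K: fx=690.7, fy=439.1, cx=324.2, cy=224.5
Marker side s = 0.18 m; corners in marker frame (Z=0):
  M0 = (-0.0900, +0.0900, 0)
  M1 = (+0.0900, +0.0900, 0)
  M2 = (+0.0900, -0.0900, 0)
  M3 = (-0.0900, -0.0900, 0)
rvec = (-0.1515, -0.1350, 0.2004), |rvec| = θ = 0.28520 rad = 16.341°
Rodrigues: sinθ=0.28135, 1−cosθ=0.04039; R = I + sinθ·[k]× + (1−cosθ)·[k]×²:
    [+0.97100 -0.18754 -0.14826]
    [+0.20785 +0.96866 +0.13602]
    [+0.11810 -0.16289 +0.97955]
t = (0.2916, 0.2578, 0.9291) m
M0: Pc = R·M0+t = (+0.18733, +0.32627, +0.90381); u = 690.7·(+0.18733)/0.90381 + 324.2 = 467.3601, v = 439.1·(+0.32627)/0.90381 + 224.5 = 383.0135
M1: Pc = R·M1+t = (+0.36211, +0.36369, +0.92507); u = 690.7·(+0.36211)/0.92507 + 324.2 = 594.5699, v = 439.1·(+0.36369)/0.92507 + 224.5 = 397.1298
M2: Pc = R·M2+t = (+0.39587, +0.18933, +0.95439); u = 690.7·(+0.39587)/0.95439 + 324.2 = 610.6938, v = 439.1·(+0.18933)/0.95439 + 224.5 = 311.6067
M3: Pc = R·M3+t = (+0.22109, +0.15191, +0.93313); u = 690.7·(+0.22109)/0.93313 + 324.2 = 487.8484, v = 439.1·(+0.15191)/0.93313 + 224.5 = 295.9857

c0=(467.36, 383.01) c1=(594.57, 397.13) c2=(610.69, 311.61) c3=(487.85, 295.99)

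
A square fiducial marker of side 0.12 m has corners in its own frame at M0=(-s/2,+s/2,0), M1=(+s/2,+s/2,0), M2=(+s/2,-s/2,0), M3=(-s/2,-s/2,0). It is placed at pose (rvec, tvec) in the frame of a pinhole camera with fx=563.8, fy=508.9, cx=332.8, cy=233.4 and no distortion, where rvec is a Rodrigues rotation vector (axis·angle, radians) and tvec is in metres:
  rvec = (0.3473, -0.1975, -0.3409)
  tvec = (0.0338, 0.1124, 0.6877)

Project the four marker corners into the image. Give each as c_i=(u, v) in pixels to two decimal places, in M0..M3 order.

c0=(329.48, 369.01) c1=(416.71, 335.49) c2=(392.83, 261.96) c3=(299.24, 295.95)

Intrinsics K: fx=563.8, fy=508.9, cx=332.8, cy=233.4
Marker side s = 0.12 m; corners in marker frame (Z=0):
  M0 = (-0.0600, +0.0600, 0)
  M1 = (+0.0600, +0.0600, 0)
  M2 = (+0.0600, -0.0600, 0)
  M3 = (-0.0600, -0.0600, 0)
rvec = (0.3473, -0.1975, -0.3409), |rvec| = θ = 0.52520 rad = 30.092°
Rodrigues: sinθ=0.50139, 1−cosθ=0.13478; R = I + sinθ·[k]× + (1−cosθ)·[k]×²:
    [+0.92416 +0.29193 -0.24639]
    [-0.35896 +0.88428 -0.29866]
    [+0.13070 +0.36445 +0.92201]
t = (0.0338, 0.1124, 0.6877) m
M0: Pc = R·M0+t = (-0.00413, +0.18699, +0.70173); u = 563.8·(-0.00413)/0.70173 + 332.8 = 329.4787, v = 508.9·(+0.18699)/0.70173 + 233.4 = 369.0107
M1: Pc = R·M1+t = (+0.10677, +0.14392, +0.71741); u = 563.8·(+0.10677)/0.71741 + 332.8 = 416.7050, v = 508.9·(+0.14392)/0.71741 + 233.4 = 335.4905
M2: Pc = R·M2+t = (+0.07173, +0.03781, +0.67367); u = 563.8·(+0.07173)/0.67367 + 332.8 = 392.8342, v = 508.9·(+0.03781)/0.67367 + 233.4 = 261.9587
M3: Pc = R·M3+t = (-0.03917, +0.08088, +0.65799); u = 563.8·(-0.03917)/0.65799 + 332.8 = 299.2413, v = 508.9·(+0.08088)/0.65799 + 233.4 = 295.9542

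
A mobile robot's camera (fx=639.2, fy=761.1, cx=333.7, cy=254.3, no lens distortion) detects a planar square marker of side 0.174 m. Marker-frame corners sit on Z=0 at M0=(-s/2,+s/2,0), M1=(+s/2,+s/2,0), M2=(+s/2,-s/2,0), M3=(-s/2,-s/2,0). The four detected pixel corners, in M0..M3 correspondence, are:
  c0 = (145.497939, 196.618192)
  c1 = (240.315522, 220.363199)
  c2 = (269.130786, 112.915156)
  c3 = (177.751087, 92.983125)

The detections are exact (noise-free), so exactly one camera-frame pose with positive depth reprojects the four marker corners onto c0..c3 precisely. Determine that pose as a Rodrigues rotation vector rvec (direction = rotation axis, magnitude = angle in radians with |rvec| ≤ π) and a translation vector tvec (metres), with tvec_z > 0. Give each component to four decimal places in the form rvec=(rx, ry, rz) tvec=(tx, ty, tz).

rvec=(-0.3168, 0.1380, 0.2333) tvec=(-0.2188, -0.1460, 1.1119)

Intrinsics K: fx=639.2, fy=761.1, cx=333.7, cy=254.3
Marker side s = 0.174 m; corners in marker frame (Z=0):
  M0 = (-0.0870, +0.0870, 0)
  M1 = (+0.0870, +0.0870, 0)
  M2 = (+0.0870, -0.0870, 0)
  M3 = (-0.0870, -0.0870, 0)
Detected image corners:
  c0 = (145.497939, 196.618192) px
  c1 = (240.315522, 220.363199) px
  c2 = (269.130786, 112.915156) px
  c3 = (177.751087, 92.983125) px
Planar DLT: solve 8×8 A·h = b for H (H[2,2]=1):
  H  [+502.90838 -230.26322 +207.90162]
  H  [+101.38467 +565.53664 +154.36908]
  H  [-0.15331 -0.26251 +1.00000]
B = K⁻¹H; ‖b₁‖=0.899383, ‖b₂‖=0.899383; λ = 2/(‖b₁‖+‖b₂‖) = 1.111873, sign → tz>0 ⇒ λ=+1.111873
r₁ = λ·B[:,0] = (+0.96379,+0.20507,-0.17046); r₂ = λ·B[:,1] = (-0.24816,+0.92370,-0.29188)
r₃ = r₁×r₂ = (+0.09760,+0.32361,+0.94114); SVD([r₁ r₂ r₃]) → R = UVᵀ:
  R  [+0.96379 -0.24816 +0.09760]
  R  [+0.20507 +0.92370 +0.32361]
  R  [-0.17046 -0.29188 +0.94114]
t = (-0.21882, -0.14599, +1.11187) m
tr R = 2.828634; θ = arccos((tr R − 1)/2) = 0.416978 rad = 23.891°
axis k = ((R−Rᵀ)₃₂, (R−Rᵀ)₁₃, (R−Rᵀ)₂₁) / (2 sinθ) = (-0.759861, +0.330948, +0.559540)
rvec = θ·k = (-0.316846, +0.137998, +0.233316)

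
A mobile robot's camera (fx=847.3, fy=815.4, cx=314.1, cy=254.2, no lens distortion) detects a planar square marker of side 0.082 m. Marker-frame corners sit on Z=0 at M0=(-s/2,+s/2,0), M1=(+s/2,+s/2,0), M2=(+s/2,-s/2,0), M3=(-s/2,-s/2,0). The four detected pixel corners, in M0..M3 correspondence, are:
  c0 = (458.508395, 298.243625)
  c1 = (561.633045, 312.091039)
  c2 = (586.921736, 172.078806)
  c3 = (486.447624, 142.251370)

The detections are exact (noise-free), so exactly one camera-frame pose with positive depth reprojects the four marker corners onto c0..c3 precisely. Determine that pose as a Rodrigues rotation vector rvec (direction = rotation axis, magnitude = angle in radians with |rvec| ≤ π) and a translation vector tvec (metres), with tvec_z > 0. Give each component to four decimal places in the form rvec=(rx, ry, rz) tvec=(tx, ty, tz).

Intrinsics K: fx=847.3, fy=815.4, cx=314.1, cy=254.2
Marker side s = 0.082 m; corners in marker frame (Z=0):
  M0 = (-0.0410, +0.0410, 0)
  M1 = (+0.0410, +0.0410, 0)
  M2 = (+0.0410, -0.0410, 0)
  M3 = (-0.0410, -0.0410, 0)
Detected image corners:
  c0 = (458.508395, 298.243625) px
  c1 = (561.633045, 312.091039) px
  c2 = (586.921736, 172.078806) px
  c3 = (486.447624, 142.251370) px
Planar DLT: solve 8×8 A·h = b for H (H[2,2]=1):
  H  [+1928.63118 -310.22741 +526.10360]
  H  [+569.71234 +1805.60665 +231.83201]
  H  [+1.31293 +0.02572 +1.00000]
B = K⁻¹H; ‖b₁‖=2.238264, ‖b₂‖=2.238264; λ = 2/(‖b₁‖+‖b₂‖) = 0.446775, sign → tz>0 ⇒ λ=+0.446775
r₁ = λ·B[:,0] = (+0.79950,+0.12929,+0.58658); r₂ = λ·B[:,1] = (-0.16784,+0.98575,+0.01149)
r₃ = r₁×r₂ = (-0.57674,-0.10764,+0.80981); SVD([r₁ r₂ r₃]) → R = UVᵀ:
  R  [+0.79950 -0.16784 -0.57674]
  R  [+0.12929 +0.98575 -0.10764]
  R  [+0.58658 +0.01149 +0.80981]
t = (+0.11179, -0.01226, +0.44677) m
tr R = 2.595056; θ = arccos((tr R − 1)/2) = 0.647610 rad = 37.105°
axis k = ((R−Rᵀ)₃₂, (R−Rᵀ)₁₃, (R−Rᵀ)₂₁) / (2 sinθ) = (+0.098738, -0.964161, +0.246262)
rvec = θ·k = (+0.063944, -0.624400, +0.159482)

rvec=(0.0639, -0.6244, 0.1595) tvec=(0.1118, -0.0123, 0.4468)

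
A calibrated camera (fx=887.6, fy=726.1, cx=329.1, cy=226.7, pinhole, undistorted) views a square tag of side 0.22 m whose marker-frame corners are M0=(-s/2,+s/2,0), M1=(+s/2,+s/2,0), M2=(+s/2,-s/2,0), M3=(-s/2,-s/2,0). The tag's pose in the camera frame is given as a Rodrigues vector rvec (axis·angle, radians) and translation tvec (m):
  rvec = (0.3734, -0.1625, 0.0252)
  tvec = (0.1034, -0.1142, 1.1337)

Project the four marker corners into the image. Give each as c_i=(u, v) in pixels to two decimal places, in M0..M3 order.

c0=(320.56, 219.66) c1=(482.54, 219.15) c2=(503.06, 84.86) c3=(329.80, 80.95)

Intrinsics K: fx=887.6, fy=726.1, cx=329.1, cy=226.7
Marker side s = 0.22 m; corners in marker frame (Z=0):
  M0 = (-0.1100, +0.1100, 0)
  M1 = (+0.1100, +0.1100, 0)
  M2 = (+0.1100, -0.1100, 0)
  M3 = (-0.1100, -0.1100, 0)
rvec = (0.3734, -0.1625, 0.0252), |rvec| = θ = 0.40801 rad = 23.377°
Rodrigues: sinθ=0.39678, 1−cosθ=0.08209; R = I + sinθ·[k]× + (1−cosθ)·[k]×²:
    [+0.98667 -0.05443 -0.15339]
    [-0.00541 +0.93093 -0.36515]
    [+0.16267 +0.36111 +0.91823]
t = (0.1034, -0.1142, 1.1337) m
M0: Pc = R·M0+t = (-0.01112, -0.01120, +1.15553); u = 887.6·(-0.01112)/1.15553 + 329.1 = 320.5582, v = 726.1·(-0.01120)/1.15553 + 226.7 = 219.6612
M1: Pc = R·M1+t = (+0.20595, -0.01239, +1.19132); u = 887.6·(+0.20595)/1.19132 + 329.1 = 482.5421, v = 726.1·(-0.01239)/1.19132 + 226.7 = 219.1467
M2: Pc = R·M2+t = (+0.21792, -0.21720, +1.11187); u = 887.6·(+0.21792)/1.11187 + 329.1 = 503.0643, v = 726.1·(-0.21720)/1.11187 + 226.7 = 84.8602
M3: Pc = R·M3+t = (+0.00085, -0.21601, +1.07608); u = 887.6·(+0.00085)/1.07608 + 329.1 = 329.8042, v = 726.1·(-0.21601)/1.07608 + 226.7 = 80.9467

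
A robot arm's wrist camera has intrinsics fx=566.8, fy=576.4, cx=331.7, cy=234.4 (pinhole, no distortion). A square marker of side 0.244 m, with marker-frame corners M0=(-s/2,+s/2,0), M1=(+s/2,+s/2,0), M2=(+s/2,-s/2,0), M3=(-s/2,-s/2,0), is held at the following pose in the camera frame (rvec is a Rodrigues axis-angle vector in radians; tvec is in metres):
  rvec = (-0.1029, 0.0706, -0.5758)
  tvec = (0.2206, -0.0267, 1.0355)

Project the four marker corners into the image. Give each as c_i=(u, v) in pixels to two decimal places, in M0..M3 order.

c0=(433.56, 314.02) c1=(548.29, 239.13) c2=(470.99, 126.80) c3=(360.04, 200.65)

Intrinsics K: fx=566.8, fy=576.4, cx=331.7, cy=234.4
Marker side s = 0.244 m; corners in marker frame (Z=0):
  M0 = (-0.1220, +0.1220, 0)
  M1 = (+0.1220, +0.1220, 0)
  M2 = (+0.1220, -0.1220, 0)
  M3 = (-0.1220, -0.1220, 0)
rvec = (-0.1029, 0.0706, -0.5758), |rvec| = θ = 0.58917 rad = 33.757°
Rodrigues: sinθ=0.55567, 1−cosθ=0.16860; R = I + sinθ·[k]× + (1−cosθ)·[k]×²:
    [+0.83655 +0.53953 +0.09536]
    [-0.54659 +0.83382 +0.07730]
    [-0.03781 -0.11679 +0.99244]
t = (0.2206, -0.0267, 1.0355) m
M0: Pc = R·M0+t = (+0.18436, +0.14171, +1.02586); u = 566.8·(+0.18436)/1.02586 + 331.7 = 433.5632, v = 576.4·(+0.14171)/1.02586 + 234.4 = 314.0226
M1: Pc = R·M1+t = (+0.38848, +0.00834, +1.01664); u = 566.8·(+0.38848)/1.01664 + 331.7 = 548.2877, v = 576.4·(+0.00834)/1.01664 + 234.4 = 239.1300
M2: Pc = R·M2+t = (+0.25684, -0.19511, +1.04514); u = 566.8·(+0.25684)/1.04514 + 331.7 = 470.9875, v = 576.4·(-0.19511)/1.04514 + 234.4 = 126.7951
M3: Pc = R·M3+t = (+0.05272, -0.06174, +1.05436); u = 566.8·(+0.05272)/1.05436 + 331.7 = 360.0401, v = 576.4·(-0.06174)/1.05436 + 234.4 = 200.6465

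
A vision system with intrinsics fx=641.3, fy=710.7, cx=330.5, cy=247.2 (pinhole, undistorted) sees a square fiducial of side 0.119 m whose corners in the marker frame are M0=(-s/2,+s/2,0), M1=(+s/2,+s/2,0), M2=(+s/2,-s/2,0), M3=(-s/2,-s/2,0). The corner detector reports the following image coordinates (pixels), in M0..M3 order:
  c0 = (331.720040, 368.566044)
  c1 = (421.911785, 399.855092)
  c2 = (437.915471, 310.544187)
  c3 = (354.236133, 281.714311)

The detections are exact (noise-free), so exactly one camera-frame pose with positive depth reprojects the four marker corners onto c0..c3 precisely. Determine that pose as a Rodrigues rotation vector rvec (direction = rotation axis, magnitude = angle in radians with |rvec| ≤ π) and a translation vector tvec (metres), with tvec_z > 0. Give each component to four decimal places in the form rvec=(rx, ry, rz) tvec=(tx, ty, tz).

rvec=(-0.5598, -0.0696, 0.2972) tvec=(0.0738, 0.1080, 0.8407)

Intrinsics K: fx=641.3, fy=710.7, cx=330.5, cy=247.2
Marker side s = 0.119 m; corners in marker frame (Z=0):
  M0 = (-0.0595, +0.0595, 0)
  M1 = (+0.0595, +0.0595, 0)
  M2 = (+0.0595, -0.0595, 0)
  M3 = (-0.0595, -0.0595, 0)
Detected image corners:
  c0 = (331.720040, 368.566044) px
  c1 = (421.911785, 399.855092) px
  c2 = (437.915471, 310.544187) px
  c3 = (354.236133, 281.714311) px
Planar DLT: solve 8×8 A·h = b for H (H[2,2]=1):
  H  [+722.41033 -406.72118 +386.76131]
  H  [+245.95336 +524.64383 +338.49322]
  H  [-0.01840 -0.63358 +1.00000]
B = K⁻¹H; ‖b₁‖=1.189527, ‖b₂‖=1.189527; λ = 2/(‖b₁‖+‖b₂‖) = 0.840670, sign → tz>0 ⇒ λ=+0.840670
r₁ = λ·B[:,0] = (+0.95497,+0.29631,-0.01546); r₂ = λ·B[:,1] = (-0.25867,+0.80585,-0.53263)
r₃ = r₁×r₂ = (-0.14536,+0.51264,+0.84621); SVD([r₁ r₂ r₃]) → R = UVᵀ:
  R  [+0.95497 -0.25867 -0.14536]
  R  [+0.29631 +0.80585 +0.51264]
  R  [-0.01546 -0.53263 +0.84621]
t = (+0.07375, +0.10799, +0.84067) m
tr R = 2.607024; θ = arccos((tr R − 1)/2) = 0.637624 rad = 36.533°
axis k = ((R−Rᵀ)₃₂, (R−Rᵀ)₁₃, (R−Rᵀ)₂₁) / (2 sinθ) = (-0.877956, -0.109105, +0.466144)
rvec = θ·k = (-0.559806, -0.069568, +0.297225)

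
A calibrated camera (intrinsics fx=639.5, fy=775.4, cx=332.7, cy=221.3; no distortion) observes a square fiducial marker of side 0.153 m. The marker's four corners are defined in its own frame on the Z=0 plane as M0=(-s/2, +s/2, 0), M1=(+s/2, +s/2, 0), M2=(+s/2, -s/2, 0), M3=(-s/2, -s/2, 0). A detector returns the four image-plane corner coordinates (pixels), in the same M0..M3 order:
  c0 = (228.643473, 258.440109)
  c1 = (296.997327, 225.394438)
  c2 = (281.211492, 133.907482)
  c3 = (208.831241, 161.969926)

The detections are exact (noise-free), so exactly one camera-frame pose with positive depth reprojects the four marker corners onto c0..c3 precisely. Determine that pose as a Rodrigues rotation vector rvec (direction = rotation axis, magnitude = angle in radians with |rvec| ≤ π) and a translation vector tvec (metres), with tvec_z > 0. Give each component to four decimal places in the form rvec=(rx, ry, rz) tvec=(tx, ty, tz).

Intrinsics K: fx=639.5, fy=775.4, cx=332.7, cy=221.3
Marker side s = 0.153 m; corners in marker frame (Z=0):
  M0 = (-0.0765, +0.0765, 0)
  M1 = (+0.0765, +0.0765, 0)
  M2 = (+0.0765, -0.0765, 0)
  M3 = (-0.0765, -0.0765, 0)
Detected image corners:
  c0 = (228.643473, 258.440109) px
  c1 = (296.997327, 225.394438) px
  c2 = (281.211492, 133.907482) px
  c3 = (208.831241, 161.969926) px
Planar DLT: solve 8×8 A·h = b for H (H[2,2]=1):
  H  [+569.49132 +183.07696 +255.26532]
  H  [-115.70648 +665.27143 +195.37346]
  H  [+0.43258 +0.26457 +1.00000]
B = K⁻¹H; ‖b₁‖=0.839250, ‖b₂‖=0.839250; λ = 2/(‖b₁‖+‖b₂‖) = 1.191541, sign → tz>0 ⇒ λ=+1.191541
r₁ = λ·B[:,0] = (+0.79294,-0.32491,+0.51544); r₂ = λ·B[:,1] = (+0.17711,+0.93234,+0.31524)
r₃ = r₁×r₂ = (-0.58299,-0.15868,+0.79683); SVD([r₁ r₂ r₃]) → R = UVᵀ:
  R  [+0.79294 +0.17711 -0.58299]
  R  [-0.32491 +0.93234 -0.15868]
  R  [+0.51544 +0.31524 +0.79683]
t = (-0.14428, -0.03984, +1.19154) m
tr R = 2.522110; θ = arccos((tr R − 1)/2) = 0.705859 rad = 40.443°
axis k = ((R−Rᵀ)₃₂, (R−Rᵀ)₁₃, (R−Rᵀ)₂₁) / (2 sinθ) = (+0.365289, -0.846659, -0.386953)
rvec = θ·k = (+0.257843, -0.597621, -0.273134)

rvec=(0.2578, -0.5976, -0.2731) tvec=(-0.1443, -0.0398, 1.1915)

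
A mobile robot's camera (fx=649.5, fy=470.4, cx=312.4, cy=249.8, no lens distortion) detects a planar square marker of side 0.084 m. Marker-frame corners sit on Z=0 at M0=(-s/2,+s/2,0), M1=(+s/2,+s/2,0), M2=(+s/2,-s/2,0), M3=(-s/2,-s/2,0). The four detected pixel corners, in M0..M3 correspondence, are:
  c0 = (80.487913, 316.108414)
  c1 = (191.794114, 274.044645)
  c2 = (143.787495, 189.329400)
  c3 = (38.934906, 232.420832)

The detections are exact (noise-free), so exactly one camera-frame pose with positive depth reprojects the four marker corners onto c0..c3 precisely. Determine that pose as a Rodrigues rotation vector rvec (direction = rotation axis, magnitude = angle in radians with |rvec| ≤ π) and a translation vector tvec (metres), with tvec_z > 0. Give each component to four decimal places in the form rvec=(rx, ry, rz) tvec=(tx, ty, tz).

Intrinsics K: fx=649.5, fy=470.4, cx=312.4, cy=249.8
Marker side s = 0.084 m; corners in marker frame (Z=0):
  M0 = (-0.0420, +0.0420, 0)
  M1 = (+0.0420, +0.0420, 0)
  M2 = (+0.0420, -0.0420, 0)
  M3 = (-0.0420, -0.0420, 0)
Detected image corners:
  c0 = (80.487913, 316.108414) px
  c1 = (191.794114, 274.044645) px
  c2 = (143.787495, 189.329400) px
  c3 = (38.934906, 232.420832) px
Planar DLT: solve 8×8 A·h = b for H (H[2,2]=1):
  H  [+1238.32123 +471.22729 +112.29806]
  H  [-612.58560 +866.20219 +252.39774]
  H  [-0.41732 -0.53795 +1.00000]
B = K⁻¹H; ‖b₁‖=2.404720, ‖b₂‖=2.404720; λ = 2/(‖b₁‖+‖b₂‖) = 0.415849, sign → tz>0 ⇒ λ=+0.415849
r₁ = λ·B[:,0] = (+0.87632,-0.44939,-0.17354); r₂ = λ·B[:,1] = (+0.40931,+0.88455,-0.22371)
r₃ = r₁×r₂ = (+0.25404,+0.12501,+0.95908); SVD([r₁ r₂ r₃]) → R = UVᵀ:
  R  [+0.87632 +0.40931 +0.25404]
  R  [-0.44939 +0.88455 +0.12501]
  R  [-0.17354 -0.22371 +0.95908]
t = (-0.12812, +0.00230, +0.41585) m
tr R = 2.719947; θ = arccos((tr R − 1)/2) = 0.535578 rad = 30.686°
axis k = ((R−Rᵀ)₃₂, (R−Rᵀ)₁₃, (R−Rᵀ)₂₁) / (2 sinθ) = (-0.341648, +0.418915, -0.841301)
rvec = θ·k = (-0.182979, +0.224362, -0.450582)

rvec=(-0.1830, 0.2244, -0.4506) tvec=(-0.1281, 0.0023, 0.4158)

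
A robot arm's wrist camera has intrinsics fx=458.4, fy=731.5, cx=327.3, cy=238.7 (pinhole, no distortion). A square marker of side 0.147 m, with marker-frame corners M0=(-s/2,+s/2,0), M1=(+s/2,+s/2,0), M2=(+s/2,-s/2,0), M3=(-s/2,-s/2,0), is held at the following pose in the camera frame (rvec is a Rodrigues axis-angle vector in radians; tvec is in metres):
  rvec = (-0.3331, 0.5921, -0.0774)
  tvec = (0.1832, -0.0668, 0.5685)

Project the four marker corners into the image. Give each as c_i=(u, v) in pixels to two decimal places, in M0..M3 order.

c0=(422.02, 257.24) c1=(547.33, 224.71) c2=(530.90, 42.57) c3=(417.25, 95.25)

Intrinsics K: fx=458.4, fy=731.5, cx=327.3, cy=238.7
Marker side s = 0.147 m; corners in marker frame (Z=0):
  M0 = (-0.0735, +0.0735, 0)
  M1 = (+0.0735, +0.0735, 0)
  M2 = (+0.0735, -0.0735, 0)
  M3 = (-0.0735, -0.0735, 0)
rvec = (-0.3331, 0.5921, -0.0774), |rvec| = θ = 0.68376 rad = 39.177°
Rodrigues: sinθ=0.63171, 1−cosθ=0.22480; R = I + sinθ·[k]× + (1−cosθ)·[k]×²:
    [+0.82855 -0.02332 +0.55943]
    [-0.16634 +0.94377 +0.28571]
    [-0.53463 -0.32978 +0.77808]
t = (0.1832, -0.0668, 0.5685) m
M0: Pc = R·M0+t = (+0.12059, +0.01479, +0.58356); u = 458.4·(+0.12059)/0.58356 + 327.3 = 422.0246, v = 731.5·(+0.01479)/0.58356 + 238.7 = 257.2434
M1: Pc = R·M1+t = (+0.24238, -0.00966, +0.50497); u = 458.4·(+0.24238)/0.50497 + 327.3 = 547.3327, v = 731.5·(-0.00966)/0.50497 + 238.7 = 224.7080
M2: Pc = R·M2+t = (+0.24581, -0.14839, +0.55344); u = 458.4·(+0.24581)/0.55344 + 327.3 = 530.8992, v = 731.5·(-0.14839)/0.55344 + 238.7 = 42.5651
M3: Pc = R·M3+t = (+0.12402, -0.12394, +0.63203); u = 458.4·(+0.12402)/0.63203 + 327.3 = 417.2457, v = 731.5·(-0.12394)/0.63203 + 238.7 = 95.2538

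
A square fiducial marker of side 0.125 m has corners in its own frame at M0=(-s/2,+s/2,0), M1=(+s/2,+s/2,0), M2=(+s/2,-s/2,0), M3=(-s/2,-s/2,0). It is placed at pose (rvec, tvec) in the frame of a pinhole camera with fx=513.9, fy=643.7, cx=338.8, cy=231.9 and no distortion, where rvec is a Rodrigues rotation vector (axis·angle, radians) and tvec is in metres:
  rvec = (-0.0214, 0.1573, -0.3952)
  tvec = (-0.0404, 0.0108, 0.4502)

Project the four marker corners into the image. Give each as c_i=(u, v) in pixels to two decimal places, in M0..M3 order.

Intrinsics K: fx=513.9, fy=643.7, cx=338.8, cy=231.9
Marker side s = 0.125 m; corners in marker frame (Z=0):
  M0 = (-0.0625, +0.0625, 0)
  M1 = (+0.0625, +0.0625, 0)
  M2 = (+0.0625, -0.0625, 0)
  M3 = (-0.0625, -0.0625, 0)
rvec = (-0.0214, 0.1573, -0.3952), |rvec| = θ = 0.42589 rad = 24.402°
Rodrigues: sinθ=0.41313, 1−cosθ=0.08933; R = I + sinθ·[k]× + (1−cosθ)·[k]×²:
    [+0.91090 +0.38170 +0.15675]
    [-0.38502 +0.92286 -0.00986]
    [-0.14842 -0.05137 +0.98759]
t = (-0.0404, 0.0108, 0.4502) m
M0: Pc = R·M0+t = (-0.07347, +0.09254, +0.45627); u = 513.9·(-0.07347)/0.45627 + 338.8 = 256.0443, v = 643.7·(+0.09254)/0.45627 + 231.9 = 362.4586
M1: Pc = R·M1+t = (+0.04039, +0.04441, +0.43771); u = 513.9·(+0.04039)/0.43771 + 338.8 = 386.2172, v = 643.7·(+0.04441)/0.43771 + 231.9 = 297.2165
M2: Pc = R·M2+t = (-0.00733, -0.07094, +0.44413); u = 513.9·(-0.00733)/0.44413 + 338.8 = 330.3239, v = 643.7·(-0.07094)/0.44413 + 231.9 = 129.0810
M3: Pc = R·M3+t = (-0.12119, -0.02281, +0.46269); u = 513.9·(-0.12119)/0.46269 + 338.8 = 204.1989, v = 643.7·(-0.02281)/0.46269 + 231.9 = 200.1595

c0=(256.04, 362.46) c1=(386.22, 297.22) c2=(330.32, 129.08) c3=(204.20, 200.16)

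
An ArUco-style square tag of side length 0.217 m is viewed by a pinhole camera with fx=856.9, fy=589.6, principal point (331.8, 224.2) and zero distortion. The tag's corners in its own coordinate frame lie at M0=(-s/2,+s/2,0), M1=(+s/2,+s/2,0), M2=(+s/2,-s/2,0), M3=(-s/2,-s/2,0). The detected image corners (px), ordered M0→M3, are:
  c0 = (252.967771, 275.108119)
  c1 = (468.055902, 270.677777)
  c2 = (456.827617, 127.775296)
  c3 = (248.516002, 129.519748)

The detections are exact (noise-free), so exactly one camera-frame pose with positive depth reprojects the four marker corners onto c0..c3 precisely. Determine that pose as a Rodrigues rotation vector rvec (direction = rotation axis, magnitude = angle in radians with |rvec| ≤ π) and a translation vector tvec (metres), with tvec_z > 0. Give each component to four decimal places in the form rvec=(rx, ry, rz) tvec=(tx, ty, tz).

rvec=(-0.1332, -0.0706, -0.0286) tvec=(0.0262, -0.0365, 0.8742)

Intrinsics K: fx=856.9, fy=589.6, cx=331.8, cy=224.2
Marker side s = 0.217 m; corners in marker frame (Z=0):
  M0 = (-0.1085, +0.1085, 0)
  M1 = (+0.1085, +0.1085, 0)
  M2 = (+0.1085, -0.1085, 0)
  M3 = (-0.1085, -0.1085, 0)
Detected image corners:
  c0 = (252.967771, 275.108119) px
  c1 = (468.055902, 270.677777) px
  c2 = (456.827617, 127.775296) px
  c3 = (248.516002, 129.519748) px
Planar DLT: solve 8×8 A·h = b for H (H[2,2]=1):
  H  [+1004.76949 -17.42297 +357.47625]
  H  [+2.45407 +634.44003 +199.57815]
  H  [+0.08258 -0.15057 +1.00000]
B = K⁻¹H; ‖b₁‖=1.143896, ‖b₂‖=1.143896; λ = 2/(‖b₁‖+‖b₂‖) = 0.874205, sign → tz>0 ⇒ λ=+0.874205
r₁ = λ·B[:,0] = (+0.99711,-0.02381,+0.07220); r₂ = λ·B[:,1] = (+0.03319,+0.99074,-0.13163)
r₃ = r₁×r₂ = (-0.06839,+0.13364,+0.98867); SVD([r₁ r₂ r₃]) → R = UVᵀ:
  R  [+0.99711 +0.03319 -0.06839]
  R  [-0.02381 +0.99074 +0.13364]
  R  [+0.07220 -0.13163 +0.98867]
t = (+0.02619, -0.03651, +0.87421) m
tr R = 2.976516; θ = arccos((tr R − 1)/2) = 0.153396 rad = 8.789°
axis k = ((R−Rᵀ)₃₂, (R−Rᵀ)₁₃, (R−Rᵀ)₂₁) / (2 sinθ) = (-0.868070, -0.460059, -0.186550)
rvec = θ·k = (-0.133158, -0.070571, -0.028616)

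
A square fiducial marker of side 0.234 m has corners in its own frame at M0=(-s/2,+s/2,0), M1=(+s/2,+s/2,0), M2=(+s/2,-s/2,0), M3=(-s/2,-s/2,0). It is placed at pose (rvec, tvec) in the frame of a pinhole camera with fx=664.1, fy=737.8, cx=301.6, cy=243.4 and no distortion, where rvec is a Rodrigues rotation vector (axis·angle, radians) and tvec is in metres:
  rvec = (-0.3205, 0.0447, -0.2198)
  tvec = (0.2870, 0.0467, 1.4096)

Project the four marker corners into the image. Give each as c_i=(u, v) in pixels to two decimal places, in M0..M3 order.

Intrinsics K: fx=664.1, fy=737.8, cx=301.6, cy=243.4
Marker side s = 0.234 m; corners in marker frame (Z=0):
  M0 = (-0.1170, +0.1170, 0)
  M1 = (+0.1170, +0.1170, 0)
  M2 = (+0.1170, -0.1170, 0)
  M3 = (-0.1170, -0.1170, 0)
rvec = (-0.3205, 0.0447, -0.2198), |rvec| = θ = 0.39119 rad = 22.414°
Rodrigues: sinθ=0.38129, 1−cosθ=0.07554; R = I + sinθ·[k]× + (1−cosθ)·[k]×²:
    [+0.97516 +0.20716 +0.07834]
    [-0.22131 +0.92544 +0.30754]
    [-0.00879 -0.31724 +0.94831]
t = (0.2870, 0.0467, 1.4096) m
M0: Pc = R·M0+t = (+0.19714, +0.18087, +1.37351); u = 664.1·(+0.19714)/1.37351 + 301.6 = 396.9201, v = 737.8·(+0.18087)/1.37351 + 243.4 = 340.5566
M1: Pc = R·M1+t = (+0.42533, +0.12908, +1.37145); u = 664.1·(+0.42533)/1.37145 + 301.6 = 507.5589, v = 737.8·(+0.12908)/1.37145 + 243.4 = 312.8430
M2: Pc = R·M2+t = (+0.37686, -0.08747, +1.44569); u = 664.1·(+0.37686)/1.44569 + 301.6 = 474.7148, v = 737.8·(-0.08747)/1.44569 + 243.4 = 198.7602
M3: Pc = R·M3+t = (+0.14867, -0.03568, +1.44775); u = 664.1·(+0.14867)/1.44775 + 301.6 = 369.7958, v = 737.8·(-0.03568)/1.44775 + 243.4 = 225.2149

c0=(396.92, 340.56) c1=(507.56, 312.84) c2=(474.71, 198.76) c3=(369.80, 225.21)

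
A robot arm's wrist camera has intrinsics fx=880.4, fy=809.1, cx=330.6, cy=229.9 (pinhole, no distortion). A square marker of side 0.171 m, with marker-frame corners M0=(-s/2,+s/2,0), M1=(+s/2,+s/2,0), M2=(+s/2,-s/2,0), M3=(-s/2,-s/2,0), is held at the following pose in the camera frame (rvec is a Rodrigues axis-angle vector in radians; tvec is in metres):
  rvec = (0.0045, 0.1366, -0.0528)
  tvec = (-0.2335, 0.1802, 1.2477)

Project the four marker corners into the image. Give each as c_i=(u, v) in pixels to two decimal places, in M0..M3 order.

Intrinsics K: fx=880.4, fy=809.1, cx=330.6, cy=229.9
Marker side s = 0.171 m; corners in marker frame (Z=0):
  M0 = (-0.0855, +0.0855, 0)
  M1 = (+0.0855, +0.0855, 0)
  M2 = (+0.0855, -0.0855, 0)
  M3 = (-0.0855, -0.0855, 0)
rvec = (0.0045, 0.1366, -0.0528), |rvec| = θ = 0.14652 rad = 8.395°
Rodrigues: sinθ=0.14599, 1−cosθ=0.01071; R = I + sinθ·[k]× + (1−cosθ)·[k]×²:
    [+0.98930 +0.05292 +0.13599]
    [-0.05230 +0.99860 -0.00808]
    [-0.13623 +0.00088 +0.99068]
t = (-0.2335, 0.1802, 1.2477) m
M0: Pc = R·M0+t = (-0.31356, +0.27005, +1.25942); u = 880.4·(-0.31356)/1.25942 + 330.6 = 111.4057, v = 809.1·(+0.27005)/1.25942 + 229.9 = 403.3915
M1: Pc = R·M1+t = (-0.14439, +0.26111, +1.23613); u = 880.4·(-0.14439)/1.23613 + 330.6 = 227.7614, v = 809.1·(+0.26111)/1.23613 + 229.9 = 400.8067
M2: Pc = R·M2+t = (-0.15344, +0.09035, +1.23598); u = 880.4·(-0.15344)/1.23598 + 330.6 = 221.3032, v = 809.1·(+0.09035)/1.23598 + 229.9 = 289.0438
M3: Pc = R·M3+t = (-0.32261, +0.09929, +1.25927); u = 880.4·(-0.32261)/1.25927 + 330.6 = 105.0529, v = 809.1·(+0.09929)/1.25927 + 229.9 = 293.6964

c0=(111.41, 403.39) c1=(227.76, 400.81) c2=(221.30, 289.04) c3=(105.05, 293.70)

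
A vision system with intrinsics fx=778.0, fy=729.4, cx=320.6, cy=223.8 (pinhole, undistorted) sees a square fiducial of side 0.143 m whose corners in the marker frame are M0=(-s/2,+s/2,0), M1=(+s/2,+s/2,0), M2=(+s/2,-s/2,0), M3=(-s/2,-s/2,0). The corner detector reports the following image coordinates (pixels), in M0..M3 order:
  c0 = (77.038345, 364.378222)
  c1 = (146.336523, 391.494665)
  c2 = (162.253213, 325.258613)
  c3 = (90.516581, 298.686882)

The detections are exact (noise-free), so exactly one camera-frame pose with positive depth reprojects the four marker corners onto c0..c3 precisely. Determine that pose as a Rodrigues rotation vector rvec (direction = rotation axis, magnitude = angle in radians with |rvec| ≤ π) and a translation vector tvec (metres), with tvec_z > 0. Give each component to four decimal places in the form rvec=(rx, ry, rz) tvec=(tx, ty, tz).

Intrinsics K: fx=778.0, fy=729.4, cx=320.6, cy=223.8
Marker side s = 0.143 m; corners in marker frame (Z=0):
  M0 = (-0.0715, +0.0715, 0)
  M1 = (+0.0715, +0.0715, 0)
  M2 = (+0.0715, -0.0715, 0)
  M3 = (-0.0715, -0.0715, 0)
Detected image corners:
  c0 = (77.038345, 364.378222) px
  c1 = (146.336523, 391.494665) px
  c2 = (162.253213, 325.258613) px
  c3 = (90.516581, 298.686882) px
Planar DLT: solve 8×8 A·h = b for H (H[2,2]=1):
  H  [+475.86499 -77.47829 +118.56199]
  H  [+138.09546 +534.33088 +345.31595]
  H  [-0.14394 +0.21181 +1.00000]
B = K⁻¹H; ‖b₁‖=0.724871, ‖b₂‖=0.724871; λ = 2/(‖b₁‖+‖b₂‖) = 1.379556, sign → tz>0 ⇒ λ=+1.379556
r₁ = λ·B[:,0] = (+0.92564,+0.32212,-0.19858); r₂ = λ·B[:,1] = (-0.25780,+0.92095,+0.29221)
r₃ = r₁×r₂ = (+0.27701,-0.21929,+0.93551); SVD([r₁ r₂ r₃]) → R = UVᵀ:
  R  [+0.92564 -0.25780 +0.27701]
  R  [+0.32212 +0.92095 -0.21929]
  R  [-0.19858 +0.29221 +0.93551]
t = (-0.35826, +0.22983, +1.37956) m
tr R = 2.782102; θ = arccos((tr R − 1)/2) = 0.471140 rad = 26.994°
axis k = ((R−Rᵀ)₃₂, (R−Rᵀ)₁₃, (R−Rᵀ)₂₁) / (2 sinθ) = (+0.563439, +0.523886, +0.638811)
rvec = θ·k = (+0.265459, +0.246824, +0.300970)

rvec=(0.2655, 0.2468, 0.3010) tvec=(-0.3583, 0.2298, 1.3796)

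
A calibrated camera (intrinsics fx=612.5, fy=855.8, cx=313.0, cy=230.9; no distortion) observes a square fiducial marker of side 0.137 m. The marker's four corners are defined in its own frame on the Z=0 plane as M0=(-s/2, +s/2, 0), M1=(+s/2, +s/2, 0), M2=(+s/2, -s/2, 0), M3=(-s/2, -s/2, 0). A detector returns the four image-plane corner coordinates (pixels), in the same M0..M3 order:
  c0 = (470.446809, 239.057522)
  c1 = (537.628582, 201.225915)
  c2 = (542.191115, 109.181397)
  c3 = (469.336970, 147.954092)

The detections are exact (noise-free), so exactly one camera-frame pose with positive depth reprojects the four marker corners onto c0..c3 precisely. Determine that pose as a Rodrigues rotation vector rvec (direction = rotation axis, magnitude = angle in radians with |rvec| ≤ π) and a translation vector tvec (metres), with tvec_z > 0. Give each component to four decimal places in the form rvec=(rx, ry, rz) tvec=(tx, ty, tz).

rvec=(0.6355, -0.2948, -0.2875) tvec=(0.3251, -0.0664, 1.0356)

Intrinsics K: fx=612.5, fy=855.8, cx=313.0, cy=230.9
Marker side s = 0.137 m; corners in marker frame (Z=0):
  M0 = (-0.0685, +0.0685, 0)
  M1 = (+0.0685, +0.0685, 0)
  M2 = (+0.0685, -0.0685, 0)
  M3 = (-0.0685, -0.0685, 0)
Detected image corners:
  c0 = (470.446809, 239.057522) px
  c1 = (537.628582, 201.225915) px
  c2 = (542.191115, 109.181397) px
  c3 = (469.336970, 147.954092) px
Planar DLT: solve 8×8 A·h = b for H (H[2,2]=1):
  H  [+598.14744 +287.88587 +505.28320]
  H  [-249.07939 +772.31496 +175.99445]
  H  [+0.17412 +0.59563 +1.00000]
B = K⁻¹H; ‖b₁‖=0.965606, ‖b₂‖=0.965606; λ = 2/(‖b₁‖+‖b₂‖) = 1.035619, sign → tz>0 ⇒ λ=+1.035619
r₁ = λ·B[:,0] = (+0.91921,-0.35007,+0.18032); r₂ = λ·B[:,1] = (+0.17154,+0.76816,+0.61685)
r₃ = r₁×r₂ = (-0.35445,-0.53608,+0.76615); SVD([r₁ r₂ r₃]) → R = UVᵀ:
  R  [+0.91921 +0.17154 -0.35445]
  R  [-0.35007 +0.76816 -0.53608]
  R  [+0.18032 +0.61685 +0.76615]
t = (+0.32511, -0.06644, +1.03562) m
tr R = 2.453520; θ = arccos((tr R − 1)/2) = 0.757203 rad = 43.385°
axis k = ((R−Rᵀ)₃₂, (R−Rᵀ)₁₃, (R−Rᵀ)₂₁) / (2 sinθ) = (+0.839231, -0.389269, -0.379686)
rvec = θ·k = (+0.635468, -0.294756, -0.287499)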